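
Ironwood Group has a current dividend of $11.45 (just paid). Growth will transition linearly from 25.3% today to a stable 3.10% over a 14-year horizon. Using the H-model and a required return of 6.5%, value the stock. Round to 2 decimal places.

$870.54

H-model: P₀ = D₀[(1+g_L) + H(g_S−g_L)]/(r−g_L), with H = 14/2 = 7.
P₀ = 11.45 × [(1+0.031) + 7×(0.253−0.031)] / (0.065−0.031)
   = 11.45 × 2.5850 / 0.034 = 870.5368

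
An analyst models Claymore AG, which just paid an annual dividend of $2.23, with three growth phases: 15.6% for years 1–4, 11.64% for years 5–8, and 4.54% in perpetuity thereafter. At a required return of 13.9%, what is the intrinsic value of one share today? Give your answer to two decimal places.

$42.65

Three-stage DDM. Project D₁…D_8; terminal Gordon value at t=8 with g = 0.0454; discount at r = 0.139.
D_1 = 2.5779
D_2 = 2.9800
D_3 = 3.4449
D_4 = 3.9823
D_5 = 4.4459
D_6 = 4.9634
D_7 = 5.5411
D_8 = 6.1861
TV_8 = 6.4669/(0.139−0.0454) = 69.0911
P₀ = Σ Dₜ/(1+r)ᵗ + TV_8/(1+r)^8 = 42.6533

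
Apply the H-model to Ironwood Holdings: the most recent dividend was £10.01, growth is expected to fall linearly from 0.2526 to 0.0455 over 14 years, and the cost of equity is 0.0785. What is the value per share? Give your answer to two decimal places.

£756.88

H-model: P₀ = D₀[(1+g_L) + H(g_S−g_L)]/(r−g_L), with H = 14/2 = 7.
P₀ = 10.01 × [(1+0.0455) + 7×(0.2526−0.0455)] / (0.0785−0.0455)
   = 10.01 × 2.4952 / 0.033 = 756.8773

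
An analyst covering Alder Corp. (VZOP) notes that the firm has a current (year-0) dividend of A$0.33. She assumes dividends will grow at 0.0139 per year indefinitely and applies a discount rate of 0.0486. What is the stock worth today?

Gordon growth model: P₀ = D₁/(r − g). D₁ = 0.33 × (1 + 0.0139) = 0.3346.
P₀ = 0.3346 / (0.0486 − 0.0139) = 0.3346 / 0.0347 = 9.6423

A$9.64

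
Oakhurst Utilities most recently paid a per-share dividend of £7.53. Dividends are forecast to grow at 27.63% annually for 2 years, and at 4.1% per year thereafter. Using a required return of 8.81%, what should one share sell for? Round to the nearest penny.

Two-stage DDM. Project D₁…D_2 at 0.2763, terminal growth 0.041, discount at r = 0.0881.
D_1 = 9.6105
D_2 = 12.2659
Terminal value at t=2: TV = D_3/(r−g) = 12.7688/(0.0881−0.041) = 271.1005
P₀ = 9.6105/(1+0.0881)^1 + 12.2659/(1+0.0881)^2 + 271.1005/(1+0.0881)^2 = 248.1699

£248.17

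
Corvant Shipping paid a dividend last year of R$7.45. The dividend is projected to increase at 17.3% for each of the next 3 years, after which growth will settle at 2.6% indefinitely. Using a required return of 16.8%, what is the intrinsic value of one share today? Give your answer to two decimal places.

Two-stage DDM. Project D₁…D_3 at 0.173, terminal growth 0.026, discount at r = 0.168.
D_1 = 8.7389
D_2 = 10.2507
D_3 = 12.0240
Terminal value at t=3: TV = D_4/(r−g) = 12.3367/(0.168−0.026) = 86.8779
P₀ = 8.7389/(1+0.168)^1 + 10.2507/(1+0.168)^2 + 12.0240/(1+0.168)^3 + 86.8779/(1+0.168)^3 = 77.0650

R$77.07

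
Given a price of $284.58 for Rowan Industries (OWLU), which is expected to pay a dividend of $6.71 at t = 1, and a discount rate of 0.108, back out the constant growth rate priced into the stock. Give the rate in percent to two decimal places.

8.44%

From P₀ = D₁/(r − g), the implied growth is g = r − D₁/P₀.
g = 0.108 − 6.71/284.58 = 0.108 − 0.02358 = 0.08442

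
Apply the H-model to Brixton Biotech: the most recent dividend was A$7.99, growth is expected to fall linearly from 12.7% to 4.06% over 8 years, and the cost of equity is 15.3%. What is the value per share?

A$98.54

H-model: P₀ = D₀[(1+g_L) + H(g_S−g_L)]/(r−g_L), with H = 8/2 = 4.
P₀ = 7.99 × [(1+0.0406) + 4×(0.127−0.0406)] / (0.153−0.0406)
   = 7.99 × 1.3862 / 0.1124 = 98.5386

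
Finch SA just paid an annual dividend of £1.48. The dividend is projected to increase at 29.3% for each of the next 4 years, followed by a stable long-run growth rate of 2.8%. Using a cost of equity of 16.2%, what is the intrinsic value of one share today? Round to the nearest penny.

Two-stage DDM. Project D₁…D_4 at 0.293, terminal growth 0.028, discount at r = 0.162.
D_1 = 1.9136
D_2 = 2.4743
D_3 = 3.1993
D_4 = 4.1367
Terminal value at t=4: TV = D_5/(r−g) = 4.2525/(0.162−0.028) = 31.7354
P₀ = 1.9136/(1+0.162)^1 + 2.4743/(1+0.162)^2 + 3.1993/(1+0.162)^3 + 4.1367/(1+0.162)^4 + 31.7354/(1+0.162)^4 = 25.1943

£25.19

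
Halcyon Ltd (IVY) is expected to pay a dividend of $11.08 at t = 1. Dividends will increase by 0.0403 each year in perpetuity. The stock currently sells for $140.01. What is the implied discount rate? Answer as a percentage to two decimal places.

Rearranging the constant-growth DDM: r = D₁/P₀ + g.
r = 11.0800 / 140.01 + 0.0403 = 0.07914 + 0.0403 = 0.11944

11.94%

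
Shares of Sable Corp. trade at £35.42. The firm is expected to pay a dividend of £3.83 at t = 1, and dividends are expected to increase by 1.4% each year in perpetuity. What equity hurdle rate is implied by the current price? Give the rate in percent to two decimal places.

12.21%

Rearranging the constant-growth DDM: r = D₁/P₀ + g.
r = 3.8300 / 35.42 + 0.014 = 0.10813 + 0.014 = 0.12213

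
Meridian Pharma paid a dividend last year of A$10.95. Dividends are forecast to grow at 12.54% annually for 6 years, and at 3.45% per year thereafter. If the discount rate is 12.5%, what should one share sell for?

A$191.22

Two-stage DDM. Project D₁…D_6 at 0.1254, terminal growth 0.0345, discount at r = 0.125.
D_1 = 12.3231
D_2 = 13.8685
D_3 = 15.6076
D_4 = 17.5647
D_5 = 19.7674
D_6 = 22.2462
Terminal value at t=6: TV = D_7/(r−g) = 23.0137/(0.125−0.0345) = 254.2948
P₀ = 12.3231/(1+0.125)^1 + 13.8685/(1+0.125)^2 + 15.6076/(1+0.125)^3 + 17.5647/(1+0.125)^4 + 19.7674/(1+0.125)^5 + 22.2462/(1+0.125)^6 + 254.2948/(1+0.125)^6 = 191.2179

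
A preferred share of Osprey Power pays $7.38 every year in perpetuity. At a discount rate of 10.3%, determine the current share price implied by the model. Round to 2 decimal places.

$71.65

Zero-growth DDM (perpetuity): P₀ = D/r = 7.38 / 0.103 = 71.6505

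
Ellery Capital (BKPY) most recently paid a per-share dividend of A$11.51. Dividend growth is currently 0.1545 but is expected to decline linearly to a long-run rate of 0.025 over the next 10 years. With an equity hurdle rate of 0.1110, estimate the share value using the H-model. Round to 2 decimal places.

H-model: P₀ = D₀[(1+g_L) + H(g_S−g_L)]/(r−g_L), with H = 10/2 = 5.
P₀ = 11.51 × [(1+0.025) + 5×(0.1545−0.025)] / (0.111−0.025)
   = 11.51 × 1.6725 / 0.086 = 223.8427

A$223.84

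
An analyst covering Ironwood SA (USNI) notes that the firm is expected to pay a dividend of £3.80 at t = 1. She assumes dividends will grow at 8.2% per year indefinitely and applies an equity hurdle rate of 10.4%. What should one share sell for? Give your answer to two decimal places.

Gordon growth model: P₀ = D₁/(r − g), with D₁ = 3.80 given directly.
P₀ = 3.8000 / (0.104 − 0.082) = 3.8000 / 0.022 = 172.7273

£172.73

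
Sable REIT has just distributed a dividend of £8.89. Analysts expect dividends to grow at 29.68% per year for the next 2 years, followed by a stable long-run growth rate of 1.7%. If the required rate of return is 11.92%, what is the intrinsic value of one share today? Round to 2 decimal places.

Two-stage DDM. Project D₁…D_2 at 0.2968, terminal growth 0.017, discount at r = 0.1192.
D_1 = 11.5286
D_2 = 14.9502
Terminal value at t=2: TV = D_3/(r−g) = 15.2044/(0.1192−0.017) = 148.7708
P₀ = 11.5286/(1+0.1192)^1 + 14.9502/(1+0.1192)^2 + 148.7708/(1+0.1192)^2 = 141.0048

£141.00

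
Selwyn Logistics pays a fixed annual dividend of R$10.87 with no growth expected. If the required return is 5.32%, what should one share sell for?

R$204.32

Zero-growth DDM (perpetuity): P₀ = D/r = 10.87 / 0.0532 = 204.3233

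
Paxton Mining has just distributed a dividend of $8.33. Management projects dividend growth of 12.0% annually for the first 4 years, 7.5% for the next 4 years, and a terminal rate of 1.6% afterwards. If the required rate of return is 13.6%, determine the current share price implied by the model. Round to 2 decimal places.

$113.08

Three-stage DDM. Project D₁…D_8; terminal Gordon value at t=8 with g = 0.016; discount at r = 0.136.
D_1 = 9.3296
D_2 = 10.4492
D_3 = 11.7031
D_4 = 13.1074
D_5 = 14.0905
D_6 = 15.1473
D_7 = 16.2833
D_8 = 17.5045
TV_8 = 17.7846/(0.136−0.016) = 148.2052
P₀ = Σ Dₜ/(1+r)ᵗ + TV_8/(1+r)^8 = 113.0763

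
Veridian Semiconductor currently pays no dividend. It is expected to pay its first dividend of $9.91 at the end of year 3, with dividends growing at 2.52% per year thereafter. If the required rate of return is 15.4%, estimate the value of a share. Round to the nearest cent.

Deferred-dividend DDM. At t=2 the remaining stream is a growing perpetuity with first payment D_3 = 9.91.
V_2 = D_3/(r−g) = 9.91/(0.154−0.0252) = 76.9410
P₀ = V_2/(1+r)^2 = 76.9410/(1+0.154)^2 = 57.7758

$57.78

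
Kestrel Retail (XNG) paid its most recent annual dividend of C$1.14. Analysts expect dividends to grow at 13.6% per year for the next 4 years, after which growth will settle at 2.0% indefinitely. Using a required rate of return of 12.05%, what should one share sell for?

C$16.94

Two-stage DDM. Project D₁…D_4 at 0.136, terminal growth 0.02, discount at r = 0.1205.
D_1 = 1.2950
D_2 = 1.4712
D_3 = 1.6712
D_4 = 1.8985
Terminal value at t=4: TV = D_5/(r−g) = 1.9365/(0.1205−0.02) = 19.2687
P₀ = 1.2950/(1+0.1205)^1 + 1.4712/(1+0.1205)^2 + 1.6712/(1+0.1205)^3 + 1.8985/(1+0.1205)^4 + 19.2687/(1+0.1205)^4 = 16.9437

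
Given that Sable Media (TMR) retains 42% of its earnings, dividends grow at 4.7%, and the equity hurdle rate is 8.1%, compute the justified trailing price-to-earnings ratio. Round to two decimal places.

Payout ratio b = 1 − 0.42 = 0.58.
Justified trailing P/E = b(1+g)/(r−g) = 0.58×(1+0.047)/(0.081−0.047) = 17.8606

17.86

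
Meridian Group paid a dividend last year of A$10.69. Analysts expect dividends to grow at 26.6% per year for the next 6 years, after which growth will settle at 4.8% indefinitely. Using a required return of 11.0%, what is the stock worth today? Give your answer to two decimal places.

A$501.96

Two-stage DDM. Project D₁…D_6 at 0.266, terminal growth 0.048, discount at r = 0.11.
D_1 = 13.5335
D_2 = 17.1335
D_3 = 21.6910
D_4 = 27.4608
D_5 = 34.7653
D_6 = 44.0129
Terminal value at t=6: TV = D_7/(r−g) = 46.1255/(0.11−0.048) = 743.9599
P₀ = 13.5335/(1+0.11)^1 + 17.1335/(1+0.11)^2 + 21.6910/(1+0.11)^3 + 27.4608/(1+0.11)^4 + 34.7653/(1+0.11)^5 + 44.0129/(1+0.11)^6 + 743.9599/(1+0.11)^6 = 501.9617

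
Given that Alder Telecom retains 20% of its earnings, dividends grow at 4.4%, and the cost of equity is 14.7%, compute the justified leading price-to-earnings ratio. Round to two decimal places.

7.77

Payout ratio b = 1 − 0.20 = 0.80.
Justified leading P/E = b/(r−g) = 0.80/(0.147−0.044) = 7.7670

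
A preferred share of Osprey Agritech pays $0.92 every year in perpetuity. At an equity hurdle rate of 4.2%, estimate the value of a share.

Zero-growth DDM (perpetuity): P₀ = D/r = 0.92 / 0.042 = 21.9048

$21.90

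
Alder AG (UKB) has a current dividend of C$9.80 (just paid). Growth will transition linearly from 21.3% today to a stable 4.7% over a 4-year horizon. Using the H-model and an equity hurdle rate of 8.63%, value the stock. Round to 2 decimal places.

C$343.87

H-model: P₀ = D₀[(1+g_L) + H(g_S−g_L)]/(r−g_L), with H = 4/2 = 2.
P₀ = 9.80 × [(1+0.047) + 2×(0.213−0.047)] / (0.0863−0.047)
   = 9.80 × 1.3790 / 0.0393 = 343.8728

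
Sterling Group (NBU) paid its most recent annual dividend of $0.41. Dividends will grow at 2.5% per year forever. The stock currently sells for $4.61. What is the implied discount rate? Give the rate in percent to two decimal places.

Rearranging the constant-growth DDM: r = D₁/P₀ + g.
D₁ = 0.41 × (1 + 0.025) = 0.4202.
r = 0.4202 / 4.61 + 0.025 = 0.09116 + 0.025 = 0.11616

11.62%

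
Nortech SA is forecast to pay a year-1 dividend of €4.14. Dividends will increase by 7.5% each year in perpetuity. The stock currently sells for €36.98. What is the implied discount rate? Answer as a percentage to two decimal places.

Rearranging the constant-growth DDM: r = D₁/P₀ + g.
r = 4.1400 / 36.98 + 0.075 = 0.11195 + 0.075 = 0.18695

18.70%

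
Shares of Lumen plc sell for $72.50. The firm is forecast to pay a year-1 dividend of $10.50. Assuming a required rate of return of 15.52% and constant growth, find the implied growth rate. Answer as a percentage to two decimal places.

From P₀ = D₁/(r − g), the implied growth is g = r − D₁/P₀.
g = 0.1552 − 10.50/72.50 = 0.1552 − 0.14483 = 0.01037

1.04%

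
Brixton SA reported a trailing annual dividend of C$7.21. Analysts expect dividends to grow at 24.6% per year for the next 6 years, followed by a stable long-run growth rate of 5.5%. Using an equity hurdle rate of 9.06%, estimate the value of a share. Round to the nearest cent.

Two-stage DDM. Project D₁…D_6 at 0.246, terminal growth 0.055, discount at r = 0.0906.
D_1 = 8.9837
D_2 = 11.1936
D_3 = 13.9473
D_4 = 17.3783
D_5 = 21.6534
D_6 = 26.9801
Terminal value at t=6: TV = D_7/(r−g) = 28.4640/(0.0906−0.055) = 799.5506
P₀ = 8.9837/(1+0.0906)^1 + 11.1936/(1+0.0906)^2 + 13.9473/(1+0.0906)^3 + 17.3783/(1+0.0906)^4 + 21.6534/(1+0.0906)^5 + 26.9801/(1+0.0906)^6 + 799.5506/(1+0.0906)^6 = 545.9279

C$545.93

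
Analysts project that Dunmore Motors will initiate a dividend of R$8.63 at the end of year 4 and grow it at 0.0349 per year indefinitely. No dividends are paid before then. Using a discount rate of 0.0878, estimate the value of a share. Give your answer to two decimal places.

R$126.74

Deferred-dividend DDM. At t=3 the remaining stream is a growing perpetuity with first payment D_4 = 8.63.
V_3 = D_4/(r−g) = 8.63/(0.0878−0.0349) = 163.1380
P₀ = V_3/(1+r)^3 = 163.1380/(1+0.0878)^3 = 126.7383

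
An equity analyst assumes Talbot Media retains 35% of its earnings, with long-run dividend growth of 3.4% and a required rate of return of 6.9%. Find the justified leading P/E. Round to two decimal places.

Payout ratio b = 1 − 0.35 = 0.65.
Justified leading P/E = b/(r−g) = 0.65/(0.069−0.034) = 18.5714

18.57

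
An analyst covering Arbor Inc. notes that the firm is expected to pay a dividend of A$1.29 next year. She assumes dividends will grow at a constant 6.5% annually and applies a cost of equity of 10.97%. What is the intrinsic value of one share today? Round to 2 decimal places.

Gordon growth model: P₀ = D₁/(r − g), with D₁ = 1.29 given directly.
P₀ = 1.2900 / (0.1097 − 0.065) = 1.2900 / 0.0447 = 28.8591

A$28.86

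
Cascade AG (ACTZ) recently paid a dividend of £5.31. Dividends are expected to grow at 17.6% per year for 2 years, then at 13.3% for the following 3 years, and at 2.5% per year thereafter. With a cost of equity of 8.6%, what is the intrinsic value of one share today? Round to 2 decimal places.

£151.13

Three-stage DDM. Project D₁…D_5; terminal Gordon value at t=5 with g = 0.025; discount at r = 0.086.
D_1 = 6.2446
D_2 = 7.3436
D_3 = 8.3203
D_4 = 9.4269
D_5 = 10.6807
TV_5 = 10.9477/(0.086−0.025) = 179.4704
P₀ = Σ Dₜ/(1+r)ᵗ + TV_5/(1+r)^5 = 151.1279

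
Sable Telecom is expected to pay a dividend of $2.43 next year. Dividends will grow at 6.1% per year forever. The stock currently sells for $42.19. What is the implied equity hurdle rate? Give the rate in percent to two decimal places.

11.86%

Rearranging the constant-growth DDM: r = D₁/P₀ + g.
r = 2.4300 / 42.19 + 0.061 = 0.05760 + 0.061 = 0.11860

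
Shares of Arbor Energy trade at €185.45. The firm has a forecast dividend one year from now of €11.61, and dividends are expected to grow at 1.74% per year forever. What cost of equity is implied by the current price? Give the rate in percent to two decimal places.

8.00%

Rearranging the constant-growth DDM: r = D₁/P₀ + g.
r = 11.6100 / 185.45 + 0.0174 = 0.06260 + 0.0174 = 0.08000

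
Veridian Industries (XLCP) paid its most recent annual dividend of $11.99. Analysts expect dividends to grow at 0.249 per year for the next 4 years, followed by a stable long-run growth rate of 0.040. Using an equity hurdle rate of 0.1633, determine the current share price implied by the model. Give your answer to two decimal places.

$191.86

Two-stage DDM. Project D₁…D_4 at 0.249, terminal growth 0.04, discount at r = 0.1633.
D_1 = 14.9755
D_2 = 18.7044
D_3 = 23.3618
D_4 = 29.1789
Terminal value at t=4: TV = D_5/(r−g) = 30.3461/(0.1633−0.04) = 246.1156
P₀ = 14.9755/(1+0.1633)^1 + 18.7044/(1+0.1633)^2 + 23.3618/(1+0.1633)^3 + 29.1789/(1+0.1633)^4 + 246.1156/(1+0.1633)^4 = 191.8597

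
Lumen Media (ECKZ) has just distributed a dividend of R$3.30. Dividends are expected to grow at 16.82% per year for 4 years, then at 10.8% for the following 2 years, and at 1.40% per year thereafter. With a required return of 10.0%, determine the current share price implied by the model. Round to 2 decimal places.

R$74.08

Three-stage DDM. Project D₁…D_6; terminal Gordon value at t=6 with g = 0.014; discount at r = 0.1.
D_1 = 3.8551
D_2 = 4.5035
D_3 = 5.2610
D_4 = 6.1459
D_5 = 6.8096
D_6 = 7.5451
TV_6 = 7.6507/(0.1−0.014) = 88.9614
P₀ = Σ Dₜ/(1+r)ᵗ + TV_6/(1+r)^6 = 74.0805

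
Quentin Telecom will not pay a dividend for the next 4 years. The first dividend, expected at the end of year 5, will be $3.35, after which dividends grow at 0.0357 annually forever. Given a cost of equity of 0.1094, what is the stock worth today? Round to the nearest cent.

Deferred-dividend DDM. At t=4 the remaining stream is a growing perpetuity with first payment D_5 = 3.35.
V_4 = D_5/(r−g) = 3.35/(0.1094−0.0357) = 45.4545
P₀ = V_4/(1+r)^4 = 45.4545/(1+0.1094)^4 = 30.0071

$30.01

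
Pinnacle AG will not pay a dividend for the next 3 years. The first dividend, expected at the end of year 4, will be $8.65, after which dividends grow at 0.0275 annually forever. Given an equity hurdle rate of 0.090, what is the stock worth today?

$106.87

Deferred-dividend DDM. At t=3 the remaining stream is a growing perpetuity with first payment D_4 = 8.65.
V_3 = D_4/(r−g) = 8.65/(0.09−0.0275) = 138.4000
P₀ = V_3/(1+r)^3 = 138.4000/(1+0.09)^3 = 106.8702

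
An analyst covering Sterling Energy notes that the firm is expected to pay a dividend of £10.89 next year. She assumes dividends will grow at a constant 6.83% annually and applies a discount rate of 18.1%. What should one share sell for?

£96.63

Gordon growth model: P₀ = D₁/(r − g), with D₁ = 10.89 given directly.
P₀ = 10.8900 / (0.181 − 0.0683) = 10.8900 / 0.1127 = 96.6282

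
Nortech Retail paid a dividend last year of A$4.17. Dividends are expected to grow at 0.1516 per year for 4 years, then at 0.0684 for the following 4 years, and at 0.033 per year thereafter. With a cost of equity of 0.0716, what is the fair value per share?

Three-stage DDM. Project D₁…D_8; terminal Gordon value at t=8 with g = 0.033; discount at r = 0.0716.
D_1 = 4.8022
D_2 = 5.5302
D_3 = 6.3686
D_4 = 7.3340
D_5 = 7.8357
D_6 = 8.3716
D_7 = 8.9443
D_8 = 9.5560
TV_8 = 9.8714/(0.0716−0.033) = 255.7356
P₀ = Σ Dₜ/(1+r)ᵗ + TV_8/(1+r)^8 = 189.1876

A$189.19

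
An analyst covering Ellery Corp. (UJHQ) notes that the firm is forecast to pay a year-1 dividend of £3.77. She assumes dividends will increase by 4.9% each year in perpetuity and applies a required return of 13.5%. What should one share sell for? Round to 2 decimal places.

£43.84

Gordon growth model: P₀ = D₁/(r − g), with D₁ = 3.77 given directly.
P₀ = 3.7700 / (0.135 − 0.049) = 3.7700 / 0.086 = 43.8372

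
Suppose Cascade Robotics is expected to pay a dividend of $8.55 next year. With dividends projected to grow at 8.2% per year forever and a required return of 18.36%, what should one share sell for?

$84.15

Gordon growth model: P₀ = D₁/(r − g), with D₁ = 8.55 given directly.
P₀ = 8.5500 / (0.1836 − 0.082) = 8.5500 / 0.1016 = 84.1535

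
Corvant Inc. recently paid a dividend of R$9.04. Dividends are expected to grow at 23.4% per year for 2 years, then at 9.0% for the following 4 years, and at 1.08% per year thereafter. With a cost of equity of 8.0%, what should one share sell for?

Three-stage DDM. Project D₁…D_6; terminal Gordon value at t=6 with g = 0.0108; discount at r = 0.08.
D_1 = 11.1554
D_2 = 13.7657
D_3 = 15.0046
D_4 = 16.3550
D_5 = 17.8270
D_6 = 19.4314
TV_6 = 19.6413/(0.08−0.0108) = 283.8336
P₀ = Σ Dₜ/(1+r)ᵗ + TV_6/(1+r)^6 = 249.3047

R$249.30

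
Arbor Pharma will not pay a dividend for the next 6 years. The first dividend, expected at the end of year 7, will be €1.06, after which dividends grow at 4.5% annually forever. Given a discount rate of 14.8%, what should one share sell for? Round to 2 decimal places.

Deferred-dividend DDM. At t=6 the remaining stream is a growing perpetuity with first payment D_7 = 1.06.
V_6 = D_7/(r−g) = 1.06/(0.148−0.045) = 10.2913
P₀ = V_6/(1+r)^6 = 10.2913/(1+0.148)^6 = 4.4959

€4.50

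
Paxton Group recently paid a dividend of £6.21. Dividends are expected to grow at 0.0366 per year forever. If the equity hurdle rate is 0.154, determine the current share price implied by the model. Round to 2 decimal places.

£54.83

Gordon growth model: P₀ = D₁/(r − g). D₁ = 6.21 × (1 + 0.0366) = 6.4373.
P₀ = 6.4373 / (0.154 − 0.0366) = 6.4373 / 0.1174 = 54.8321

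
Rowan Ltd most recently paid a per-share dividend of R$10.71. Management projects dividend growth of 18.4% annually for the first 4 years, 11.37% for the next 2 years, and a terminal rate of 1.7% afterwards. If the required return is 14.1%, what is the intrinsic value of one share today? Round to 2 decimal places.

Three-stage DDM. Project D₁…D_6; terminal Gordon value at t=6 with g = 0.017; discount at r = 0.141.
D_1 = 12.6806
D_2 = 15.0139
D_3 = 17.7764
D_4 = 21.0473
D_5 = 23.4404
D_6 = 26.1055
TV_6 = 26.5493/(0.141−0.017) = 214.1076
P₀ = Σ Dₜ/(1+r)ᵗ + TV_6/(1+r)^6 = 168.0158

R$168.02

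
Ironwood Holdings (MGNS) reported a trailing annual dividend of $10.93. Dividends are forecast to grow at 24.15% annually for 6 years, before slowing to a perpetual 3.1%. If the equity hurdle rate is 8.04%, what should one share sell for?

$634.90

Two-stage DDM. Project D₁…D_6 at 0.2415, terminal growth 0.031, discount at r = 0.0804.
D_1 = 13.5696
D_2 = 16.8467
D_3 = 20.9151
D_4 = 25.9661
D_5 = 32.2369
D_6 = 40.0222
Terminal value at t=6: TV = D_7/(r−g) = 41.2628/(0.0804−0.031) = 835.2803
P₀ = 13.5696/(1+0.0804)^1 + 16.8467/(1+0.0804)^2 + 20.9151/(1+0.0804)^3 + 25.9661/(1+0.0804)^4 + 32.2369/(1+0.0804)^5 + 40.0222/(1+0.0804)^6 + 835.2803/(1+0.0804)^6 = 634.8988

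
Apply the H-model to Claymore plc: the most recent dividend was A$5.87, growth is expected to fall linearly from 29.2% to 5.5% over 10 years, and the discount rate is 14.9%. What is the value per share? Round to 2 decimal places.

H-model: P₀ = D₀[(1+g_L) + H(g_S−g_L)]/(r−g_L), with H = 10/2 = 5.
P₀ = 5.87 × [(1+0.055) + 5×(0.292−0.055)] / (0.149−0.055)
   = 5.87 × 2.2400 / 0.094 = 139.8809

A$139.88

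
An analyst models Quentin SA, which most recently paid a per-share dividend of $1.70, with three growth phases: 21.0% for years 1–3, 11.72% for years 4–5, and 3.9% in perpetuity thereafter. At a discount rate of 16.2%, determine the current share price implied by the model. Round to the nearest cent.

$24.14

Three-stage DDM. Project D₁…D_5; terminal Gordon value at t=5 with g = 0.039; discount at r = 0.162.
D_1 = 2.0570
D_2 = 2.4890
D_3 = 3.0117
D_4 = 3.3646
D_5 = 3.7590
TV_5 = 3.9056/(0.162−0.039) = 31.7525
P₀ = Σ Dₜ/(1+r)ᵗ + TV_5/(1+r)^5 = 24.1410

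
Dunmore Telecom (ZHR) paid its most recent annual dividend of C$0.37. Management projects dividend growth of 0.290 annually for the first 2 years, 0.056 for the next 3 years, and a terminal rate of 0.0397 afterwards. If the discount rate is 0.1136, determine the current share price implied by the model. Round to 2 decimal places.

Three-stage DDM. Project D₁…D_5; terminal Gordon value at t=5 with g = 0.0397; discount at r = 0.1136.
D_1 = 0.4773
D_2 = 0.6157
D_3 = 0.6502
D_4 = 0.6866
D_5 = 0.7251
TV_5 = 0.7538/(0.1136−0.0397) = 10.2009
P₀ = Σ Dₜ/(1+r)ᵗ + TV_5/(1+r)^5 = 8.2223

C$8.22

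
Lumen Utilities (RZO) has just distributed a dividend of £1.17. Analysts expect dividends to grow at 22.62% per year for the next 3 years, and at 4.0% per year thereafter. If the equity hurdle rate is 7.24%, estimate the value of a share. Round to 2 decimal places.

£60.76

Two-stage DDM. Project D₁…D_3 at 0.2262, terminal growth 0.04, discount at r = 0.0724.
D_1 = 1.4347
D_2 = 1.7592
D_3 = 2.1571
Terminal value at t=3: TV = D_4/(r−g) = 2.2434/(0.0724−0.04) = 69.2402
P₀ = 1.4347/(1+0.0724)^1 + 1.7592/(1+0.0724)^2 + 2.1571/(1+0.0724)^3 + 69.2402/(1+0.0724)^3 = 60.7585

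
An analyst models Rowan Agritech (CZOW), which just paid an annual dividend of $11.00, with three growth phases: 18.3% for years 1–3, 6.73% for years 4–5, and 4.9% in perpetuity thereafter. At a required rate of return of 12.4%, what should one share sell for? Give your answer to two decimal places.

Three-stage DDM. Project D₁…D_5; terminal Gordon value at t=5 with g = 0.049; discount at r = 0.124.
D_1 = 13.0130
D_2 = 15.3944
D_3 = 18.2116
D_4 = 19.4372
D_5 = 20.7453
TV_5 = 21.7618/(0.124−0.049) = 290.1577
P₀ = Σ Dₜ/(1+r)ᵗ + TV_5/(1+r)^5 = 222.0630

$222.06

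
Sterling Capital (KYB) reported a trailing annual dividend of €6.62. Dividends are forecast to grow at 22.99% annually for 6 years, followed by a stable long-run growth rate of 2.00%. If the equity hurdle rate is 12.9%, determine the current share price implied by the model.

Two-stage DDM. Project D₁…D_6 at 0.2299, terminal growth 0.02, discount at r = 0.129.
D_1 = 8.1419
D_2 = 10.0138
D_3 = 12.3159
D_4 = 15.1474
D_5 = 18.6297
D_6 = 22.9127
Terminal value at t=6: TV = D_7/(r−g) = 23.3710/(0.129−0.02) = 214.4127
P₀ = 8.1419/(1+0.129)^1 + 10.0138/(1+0.129)^2 + 12.3159/(1+0.129)^3 + 15.1474/(1+0.129)^4 + 18.6297/(1+0.129)^5 + 22.9127/(1+0.129)^6 + 214.4127/(1+0.129)^6 = 157.7044

€157.70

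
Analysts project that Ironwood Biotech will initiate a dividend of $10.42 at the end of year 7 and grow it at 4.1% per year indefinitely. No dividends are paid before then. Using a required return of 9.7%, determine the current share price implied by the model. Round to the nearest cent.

Deferred-dividend DDM. At t=6 the remaining stream is a growing perpetuity with first payment D_7 = 10.42.
V_6 = D_7/(r−g) = 10.42/(0.097−0.041) = 186.0714
P₀ = V_6/(1+r)^6 = 186.0714/(1+0.097)^6 = 106.7677

$106.77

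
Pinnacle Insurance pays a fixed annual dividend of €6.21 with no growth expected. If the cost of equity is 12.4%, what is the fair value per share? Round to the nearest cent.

€50.08

Zero-growth DDM (perpetuity): P₀ = D/r = 6.21 / 0.124 = 50.0806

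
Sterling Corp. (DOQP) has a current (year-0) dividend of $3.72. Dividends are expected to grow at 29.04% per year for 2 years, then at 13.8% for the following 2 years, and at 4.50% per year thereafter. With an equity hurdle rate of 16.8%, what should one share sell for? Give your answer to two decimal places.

$54.00

Three-stage DDM. Project D₁…D_4; terminal Gordon value at t=4 with g = 0.045; discount at r = 0.168.
D_1 = 4.8003
D_2 = 6.1943
D_3 = 7.0491
D_4 = 8.0219
TV_4 = 8.3829/(0.168−0.045) = 68.1534
P₀ = Σ Dₜ/(1+r)ᵗ + TV_4/(1+r)^4 = 54.0043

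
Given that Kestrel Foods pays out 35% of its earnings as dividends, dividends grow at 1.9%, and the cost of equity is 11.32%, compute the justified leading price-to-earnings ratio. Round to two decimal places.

3.72

Justified leading P/E = b/(r−g) = 0.35/(0.1132−0.019) = 3.7155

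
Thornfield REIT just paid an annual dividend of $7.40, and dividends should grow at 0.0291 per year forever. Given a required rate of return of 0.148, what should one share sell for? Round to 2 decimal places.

$64.05

Gordon growth model: P₀ = D₁/(r − g). D₁ = 7.40 × (1 + 0.0291) = 7.6153.
P₀ = 7.6153 / (0.148 − 0.0291) = 7.6153 / 0.1189 = 64.0483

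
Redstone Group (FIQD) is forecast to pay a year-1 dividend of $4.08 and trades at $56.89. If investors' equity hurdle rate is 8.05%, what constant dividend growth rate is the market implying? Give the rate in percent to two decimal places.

0.88%

From P₀ = D₁/(r − g), the implied growth is g = r − D₁/P₀.
g = 0.0805 − 4.08/56.89 = 0.0805 − 0.07172 = 0.00878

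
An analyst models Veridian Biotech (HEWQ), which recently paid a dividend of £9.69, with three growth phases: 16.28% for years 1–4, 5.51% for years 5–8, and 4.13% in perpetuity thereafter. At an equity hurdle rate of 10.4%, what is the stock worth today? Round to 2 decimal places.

£252.08

Three-stage DDM. Project D₁…D_8; terminal Gordon value at t=8 with g = 0.0413; discount at r = 0.104.
D_1 = 11.2675
D_2 = 13.1019
D_3 = 15.2349
D_4 = 17.7151
D_5 = 18.6912
D_6 = 19.7211
D_7 = 20.8077
D_8 = 21.9542
TV_8 = 22.8609/(0.104−0.0413) = 364.6084
P₀ = Σ Dₜ/(1+r)ᵗ + TV_8/(1+r)^8 = 252.0754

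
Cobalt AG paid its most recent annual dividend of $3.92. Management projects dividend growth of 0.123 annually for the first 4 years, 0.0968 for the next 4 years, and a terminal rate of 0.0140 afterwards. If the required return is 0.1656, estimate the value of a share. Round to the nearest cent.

Three-stage DDM. Project D₁…D_8; terminal Gordon value at t=8 with g = 0.014; discount at r = 0.1656.
D_1 = 4.4022
D_2 = 4.9436
D_3 = 5.5517
D_4 = 6.2345
D_5 = 6.8381
D_6 = 7.5000
D_7 = 8.2260
D_8 = 9.0223
TV_8 = 9.1486/(0.1656−0.014) = 60.3467
P₀ = Σ Dₜ/(1+r)ᵗ + TV_8/(1+r)^8 = 43.6413

$43.64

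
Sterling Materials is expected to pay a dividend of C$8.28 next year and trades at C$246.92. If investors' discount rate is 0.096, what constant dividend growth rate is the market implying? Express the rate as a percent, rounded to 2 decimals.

From P₀ = D₁/(r − g), the implied growth is g = r − D₁/P₀.
g = 0.096 − 8.28/246.92 = 0.096 − 0.03353 = 0.06247

6.25%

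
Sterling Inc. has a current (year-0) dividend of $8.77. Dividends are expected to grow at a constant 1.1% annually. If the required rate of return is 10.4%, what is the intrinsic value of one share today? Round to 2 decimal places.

$95.34

Gordon growth model: P₀ = D₁/(r − g). D₁ = 8.77 × (1 + 0.011) = 8.8665.
P₀ = 8.8665 / (0.104 − 0.011) = 8.8665 / 0.093 = 95.3384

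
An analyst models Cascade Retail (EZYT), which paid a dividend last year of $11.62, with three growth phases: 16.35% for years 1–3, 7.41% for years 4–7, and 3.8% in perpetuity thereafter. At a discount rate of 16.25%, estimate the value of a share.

Three-stage DDM. Project D₁…D_7; terminal Gordon value at t=7 with g = 0.038; discount at r = 0.1625.
D_1 = 13.5199
D_2 = 15.7304
D_3 = 18.3023
D_4 = 19.6585
D_5 = 21.1152
D_6 = 22.6798
D_7 = 24.3604
TV_7 = 25.2861/(0.1625−0.038) = 203.1010
P₀ = Σ Dₜ/(1+r)ᵗ + TV_7/(1+r)^7 = 144.0978

$144.10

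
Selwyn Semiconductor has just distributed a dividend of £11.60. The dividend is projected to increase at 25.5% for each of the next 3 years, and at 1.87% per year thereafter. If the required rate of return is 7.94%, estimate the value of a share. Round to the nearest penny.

£353.39

Two-stage DDM. Project D₁…D_3 at 0.255, terminal growth 0.0187, discount at r = 0.0794.
D_1 = 14.5580
D_2 = 18.2703
D_3 = 22.9292
Terminal value at t=3: TV = D_4/(r−g) = 23.3580/(0.0794−0.0187) = 384.8104
P₀ = 14.5580/(1+0.0794)^1 + 18.2703/(1+0.0794)^2 + 22.9292/(1+0.0794)^3 + 384.8104/(1+0.0794)^3 = 353.3853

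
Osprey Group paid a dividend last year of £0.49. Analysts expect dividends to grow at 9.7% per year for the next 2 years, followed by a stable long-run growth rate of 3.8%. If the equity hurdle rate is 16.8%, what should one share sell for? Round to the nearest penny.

Two-stage DDM. Project D₁…D_2 at 0.097, terminal growth 0.038, discount at r = 0.168.
D_1 = 0.5375
D_2 = 0.5897
Terminal value at t=2: TV = D_3/(r−g) = 0.6121/(0.168−0.038) = 4.7083
P₀ = 0.5375/(1+0.168)^1 + 0.5897/(1+0.168)^2 + 4.7083/(1+0.168)^2 = 4.3437

£4.34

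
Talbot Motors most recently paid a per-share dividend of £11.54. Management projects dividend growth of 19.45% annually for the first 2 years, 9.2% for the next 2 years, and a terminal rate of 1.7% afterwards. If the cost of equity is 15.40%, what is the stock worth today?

Three-stage DDM. Project D₁…D_4; terminal Gordon value at t=4 with g = 0.017; discount at r = 0.154.
D_1 = 13.7845
D_2 = 16.4656
D_3 = 17.9805
D_4 = 19.6347
TV_4 = 19.9684/(0.154−0.017) = 145.7551
P₀ = Σ Dₜ/(1+r)ᵗ + TV_4/(1+r)^4 = 129.2670

£129.27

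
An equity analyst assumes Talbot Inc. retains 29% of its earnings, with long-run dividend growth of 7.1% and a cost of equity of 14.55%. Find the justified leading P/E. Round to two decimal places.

Payout ratio b = 1 − 0.29 = 0.71.
Justified leading P/E = b/(r−g) = 0.71/(0.1455−0.071) = 9.5302

9.53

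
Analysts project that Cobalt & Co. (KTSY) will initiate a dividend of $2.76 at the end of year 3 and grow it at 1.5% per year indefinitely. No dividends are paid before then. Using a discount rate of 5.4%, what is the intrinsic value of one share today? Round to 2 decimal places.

Deferred-dividend DDM. At t=2 the remaining stream is a growing perpetuity with first payment D_3 = 2.76.
V_2 = D_3/(r−g) = 2.76/(0.054−0.015) = 70.7692
P₀ = V_2/(1+r)^2 = 70.7692/(1+0.054)^2 = 63.7035

$63.70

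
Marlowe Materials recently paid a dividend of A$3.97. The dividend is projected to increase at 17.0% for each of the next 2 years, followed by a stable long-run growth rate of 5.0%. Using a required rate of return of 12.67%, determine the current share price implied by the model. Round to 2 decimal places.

A$67.01

Two-stage DDM. Project D₁…D_2 at 0.17, terminal growth 0.05, discount at r = 0.1267.
D_1 = 4.6449
D_2 = 5.4345
Terminal value at t=2: TV = D_3/(r−g) = 5.7063/(0.1267−0.05) = 74.3971
P₀ = 4.6449/(1+0.1267)^1 + 5.4345/(1+0.1267)^2 + 74.3971/(1+0.1267)^2 = 67.0092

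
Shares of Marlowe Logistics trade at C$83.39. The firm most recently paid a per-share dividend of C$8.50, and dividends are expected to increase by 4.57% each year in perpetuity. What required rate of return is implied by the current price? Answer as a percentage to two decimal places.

15.23%

Rearranging the constant-growth DDM: r = D₁/P₀ + g.
D₁ = 8.50 × (1 + 0.0457) = 8.8885.
r = 8.8885 / 83.39 + 0.0457 = 0.10659 + 0.0457 = 0.15229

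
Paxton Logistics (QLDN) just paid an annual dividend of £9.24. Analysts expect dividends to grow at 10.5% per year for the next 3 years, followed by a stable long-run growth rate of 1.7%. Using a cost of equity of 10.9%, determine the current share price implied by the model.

Two-stage DDM. Project D₁…D_3 at 0.105, terminal growth 0.017, discount at r = 0.109.
D_1 = 10.2102
D_2 = 11.2823
D_3 = 12.4669
Terminal value at t=3: TV = D_4/(r−g) = 12.6788/(0.109−0.017) = 137.8136
P₀ = 10.2102/(1+0.109)^1 + 11.2823/(1+0.109)^2 + 12.4669/(1+0.109)^3 + 137.8136/(1+0.109)^3 = 128.5614

£128.56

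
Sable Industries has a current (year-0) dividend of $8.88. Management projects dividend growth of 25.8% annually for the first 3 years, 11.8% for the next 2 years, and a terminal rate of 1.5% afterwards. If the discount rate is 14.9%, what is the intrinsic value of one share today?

$137.98

Three-stage DDM. Project D₁…D_5; terminal Gordon value at t=5 with g = 0.015; discount at r = 0.149.
D_1 = 11.1710
D_2 = 14.0532
D_3 = 17.6789
D_4 = 19.7650
D_5 = 22.0973
TV_5 = 22.4287/(0.149−0.015) = 167.3785
P₀ = Σ Dₜ/(1+r)ᵗ + TV_5/(1+r)^5 = 137.9753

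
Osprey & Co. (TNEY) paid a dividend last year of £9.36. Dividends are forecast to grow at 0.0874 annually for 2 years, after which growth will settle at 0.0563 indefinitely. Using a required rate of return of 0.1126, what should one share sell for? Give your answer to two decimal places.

Two-stage DDM. Project D₁…D_2 at 0.0874, terminal growth 0.0563, discount at r = 0.1126.
D_1 = 10.1781
D_2 = 11.0676
Terminal value at t=2: TV = D_3/(r−g) = 11.6907/(0.1126−0.0563) = 207.6507
P₀ = 10.1781/(1+0.1126)^1 + 11.0676/(1+0.1126)^2 + 207.6507/(1+0.1126)^2 = 185.8360

£185.84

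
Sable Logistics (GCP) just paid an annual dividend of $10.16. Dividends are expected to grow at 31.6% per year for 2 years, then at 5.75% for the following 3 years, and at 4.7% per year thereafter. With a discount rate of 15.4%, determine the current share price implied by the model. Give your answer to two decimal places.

$157.66

Three-stage DDM. Project D₁…D_5; terminal Gordon value at t=5 with g = 0.047; discount at r = 0.154.
D_1 = 13.3706
D_2 = 17.5957
D_3 = 18.6074
D_4 = 19.6773
D_5 = 20.8088
TV_5 = 21.7868/(0.154−0.047) = 203.6149
P₀ = Σ Dₜ/(1+r)ᵗ + TV_5/(1+r)^5 = 157.6602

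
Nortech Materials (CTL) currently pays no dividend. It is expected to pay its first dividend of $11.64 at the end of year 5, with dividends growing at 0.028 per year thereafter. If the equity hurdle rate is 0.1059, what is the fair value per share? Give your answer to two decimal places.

Deferred-dividend DDM. At t=4 the remaining stream is a growing perpetuity with first payment D_5 = 11.64.
V_4 = D_5/(r−g) = 11.64/(0.1059−0.028) = 149.4223
P₀ = V_4/(1+r)^4 = 149.4223/(1+0.1059)^4 = 99.8969

$99.90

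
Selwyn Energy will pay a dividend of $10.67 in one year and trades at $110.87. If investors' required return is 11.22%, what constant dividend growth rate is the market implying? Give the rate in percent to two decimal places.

From P₀ = D₁/(r − g), the implied growth is g = r − D₁/P₀.
g = 0.1122 − 10.67/110.87 = 0.1122 − 0.09624 = 0.01596

1.60%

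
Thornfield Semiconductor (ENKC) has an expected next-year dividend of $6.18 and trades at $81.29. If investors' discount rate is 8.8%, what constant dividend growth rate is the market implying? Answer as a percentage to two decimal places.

1.20%

From P₀ = D₁/(r − g), the implied growth is g = r − D₁/P₀.
g = 0.088 − 6.18/81.29 = 0.088 − 0.07602 = 0.01198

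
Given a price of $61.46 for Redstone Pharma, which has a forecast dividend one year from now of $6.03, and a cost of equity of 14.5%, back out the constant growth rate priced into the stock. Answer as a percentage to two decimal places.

4.69%

From P₀ = D₁/(r − g), the implied growth is g = r − D₁/P₀.
g = 0.145 − 6.03/61.46 = 0.145 − 0.09811 = 0.04689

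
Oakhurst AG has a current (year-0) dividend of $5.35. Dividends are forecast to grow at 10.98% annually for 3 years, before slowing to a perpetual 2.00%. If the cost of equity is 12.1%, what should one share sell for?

$68.16

Two-stage DDM. Project D₁…D_3 at 0.1098, terminal growth 0.02, discount at r = 0.121.
D_1 = 5.9374
D_2 = 6.5894
D_3 = 7.3129
Terminal value at t=3: TV = D_4/(r−g) = 7.4591/(0.121−0.02) = 73.8528
P₀ = 5.9374/(1+0.121)^1 + 6.5894/(1+0.121)^2 + 7.3129/(1+0.121)^3 + 73.8528/(1+0.121)^3 = 68.1578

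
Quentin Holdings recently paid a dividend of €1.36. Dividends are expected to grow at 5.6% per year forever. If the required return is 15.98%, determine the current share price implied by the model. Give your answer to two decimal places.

€13.84

Gordon growth model: P₀ = D₁/(r − g). D₁ = 1.36 × (1 + 0.056) = 1.4362.
P₀ = 1.4362 / (0.1598 − 0.056) = 1.4362 / 0.1038 = 13.8358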